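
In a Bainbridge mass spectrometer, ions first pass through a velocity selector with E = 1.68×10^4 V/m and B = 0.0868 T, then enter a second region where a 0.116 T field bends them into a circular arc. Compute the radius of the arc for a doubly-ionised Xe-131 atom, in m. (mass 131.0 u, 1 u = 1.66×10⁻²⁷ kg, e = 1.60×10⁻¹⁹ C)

The selector passes v = E/B = 1.68×10^4/0.0868 = 1.94×10^5 m/s.
In the deflection region, r = mv/(qB₂) = (2.17×10^-25)(1.94×10^5) / [(2×1.60×10^-19)(0.116)] = 1.13 m.

r ≈ 1.13 m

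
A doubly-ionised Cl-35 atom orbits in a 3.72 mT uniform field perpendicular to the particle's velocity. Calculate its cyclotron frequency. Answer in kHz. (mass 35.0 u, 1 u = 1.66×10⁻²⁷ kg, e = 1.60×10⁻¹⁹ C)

f ≈ 3.26 kHz

f = qB/(2πm) = (2×1.60×10^-19)(3.72×10^-3) / [2π(5.81×10^-26)] = 3260 Hz.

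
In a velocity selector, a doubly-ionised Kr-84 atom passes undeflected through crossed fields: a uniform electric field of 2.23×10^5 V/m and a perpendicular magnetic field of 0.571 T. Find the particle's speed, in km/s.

v ≈ 391 km/s

For zero net force, qE = qvB, so v = E/B.
v = (2.23×10^5) / (0.571) = 3.91×10^5 m/s.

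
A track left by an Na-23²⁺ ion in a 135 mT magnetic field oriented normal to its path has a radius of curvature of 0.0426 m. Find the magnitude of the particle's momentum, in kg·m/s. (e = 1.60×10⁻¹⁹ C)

Since qvB = mv²/r, the momentum p = mv = qBr.
p = (2×1.60×10^-19)(0.135)(0.0426) = 1.84×10^-21 kg·m/s.

p ≈ 1.84×10^-21 kg·m/s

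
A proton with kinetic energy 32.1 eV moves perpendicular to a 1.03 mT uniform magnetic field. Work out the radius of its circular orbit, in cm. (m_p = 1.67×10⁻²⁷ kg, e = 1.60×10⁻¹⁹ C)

r ≈ 79.5 cm

Convert the energy: K = 32.1 eV = 5.14×10^-18 J.
v = √(2K/m) = √(2·5.14×10^-18/1.67×10^-27) = 7.84×10^4 m/s.
r = mv/(qB) = (1.67×10^-27)(7.84×10^4) / [(1×1.60×10^-19)(1.03×10^-3)] = 0.795 m.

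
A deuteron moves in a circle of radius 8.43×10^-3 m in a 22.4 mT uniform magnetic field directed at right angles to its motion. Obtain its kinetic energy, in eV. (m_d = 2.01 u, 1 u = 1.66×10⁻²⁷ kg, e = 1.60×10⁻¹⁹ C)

v = qBr/m = (1×1.60×10^-19)(0.0224)(8.43×10^-3) / (3.34×10^-27) = 9060 m/s.
K = ½mv² = 0.5·(3.34×10^-27)·(9060)² = 1.37×10^-19 J = 0.855 eV.

K ≈ 0.855 eV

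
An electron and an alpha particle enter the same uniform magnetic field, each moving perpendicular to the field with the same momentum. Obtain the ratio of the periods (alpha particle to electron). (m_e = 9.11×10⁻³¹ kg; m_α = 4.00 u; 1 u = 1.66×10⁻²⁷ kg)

ratio ≈ 3640

T = 2πm/(qB) is independent of speed, so T₂/T₁ = (m₂/q₂)/(m₁/q₁).
T_{alpha particle}/T_{electron} = (6.64×10^-27/2e) / (9.11×10^-31/1e) = 3640.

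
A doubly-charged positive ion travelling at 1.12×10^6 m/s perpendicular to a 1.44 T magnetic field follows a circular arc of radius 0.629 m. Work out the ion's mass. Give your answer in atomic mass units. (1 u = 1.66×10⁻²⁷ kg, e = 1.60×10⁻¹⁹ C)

m ≈ 156 u

qvB = mv²/r ⇒ m = qBr/v.
m = (2×1.60×10^-19)(1.44)(0.629) / (1.12×10^6) = 2.59×10^-25 kg = 156 u.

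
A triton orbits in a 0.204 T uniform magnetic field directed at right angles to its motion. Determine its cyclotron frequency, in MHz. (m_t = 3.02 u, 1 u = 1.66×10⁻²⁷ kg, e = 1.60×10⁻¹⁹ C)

f = qB/(2πm) = (1×1.60×10^-19)(0.204) / [2π(5.01×10^-27)] = 1.04×10^6 Hz.

f ≈ 1.04 MHz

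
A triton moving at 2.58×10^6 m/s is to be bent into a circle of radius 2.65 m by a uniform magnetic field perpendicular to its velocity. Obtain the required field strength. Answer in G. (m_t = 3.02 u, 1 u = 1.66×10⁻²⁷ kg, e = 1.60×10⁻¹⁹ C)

qvB = mv²/r gives B = mv/(qr).
B = (5.01×10^-27)(2.58×10^6) / [(1×1.60×10^-19)(2.65)] = 0.0305 T.

B ≈ 305 G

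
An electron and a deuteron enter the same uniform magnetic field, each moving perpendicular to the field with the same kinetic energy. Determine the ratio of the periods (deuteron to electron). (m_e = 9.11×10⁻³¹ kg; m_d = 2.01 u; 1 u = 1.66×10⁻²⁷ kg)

T = 2πm/(qB) is independent of speed, so T₂/T₁ = (m₂/q₂)/(m₁/q₁).
T_{deuteron}/T_{electron} = (3.34×10^-27/1e) / (9.11×10^-31/1e) = 3660.

ratio ≈ 3660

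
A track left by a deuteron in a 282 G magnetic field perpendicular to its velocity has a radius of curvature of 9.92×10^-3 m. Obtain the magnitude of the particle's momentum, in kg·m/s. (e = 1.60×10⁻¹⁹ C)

p ≈ 4.48×10^-23 kg·m/s

Since qvB = mv²/r, the momentum p = mv = qBr.
p = (1×1.60×10^-19)(0.0282)(9.92×10^-3) = 4.48×10^-23 kg·m/s.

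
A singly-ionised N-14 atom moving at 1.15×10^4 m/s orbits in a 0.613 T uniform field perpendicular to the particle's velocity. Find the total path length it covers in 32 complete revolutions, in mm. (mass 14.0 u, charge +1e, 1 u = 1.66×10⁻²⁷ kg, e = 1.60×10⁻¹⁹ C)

L ≈ 548 mm

r = mv/(qB) = 2.72×10^-3 m, so one revolution covers 2πr = 0.0171 m.
In 32 revolutions: L = 32·2πr = 0.548 m.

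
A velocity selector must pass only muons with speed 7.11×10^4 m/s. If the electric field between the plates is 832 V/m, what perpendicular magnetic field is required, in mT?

B ≈ 11.7 mT

qE = qvB ⇒ B = E/v = (832) / (7.11×10^4) = 0.0117 T.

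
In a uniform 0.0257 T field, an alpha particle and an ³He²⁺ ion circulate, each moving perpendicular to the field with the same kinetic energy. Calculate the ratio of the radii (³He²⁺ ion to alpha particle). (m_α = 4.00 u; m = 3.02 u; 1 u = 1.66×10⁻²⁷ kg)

r = √(2mK)/(qB) ⇒ at equal K, r ∝ √m/q.
r_{³He²⁺ ion}/r_{alpha particle} = 0.869.

ratio ≈ 0.869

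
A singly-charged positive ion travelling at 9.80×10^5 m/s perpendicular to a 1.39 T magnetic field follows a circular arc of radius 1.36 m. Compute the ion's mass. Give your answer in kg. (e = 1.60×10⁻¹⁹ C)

qvB = mv²/r ⇒ m = qBr/v.
m = (1×1.60×10^-19)(1.39)(1.36) / (9.80×10^5) = 3.09×10^-25 kg.

m ≈ 3.09×10^-25 kg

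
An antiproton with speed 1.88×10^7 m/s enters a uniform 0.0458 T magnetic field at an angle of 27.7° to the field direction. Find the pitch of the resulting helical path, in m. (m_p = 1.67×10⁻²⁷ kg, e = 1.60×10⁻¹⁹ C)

The velocity component along B is v∥ = v cos27.7° = 1.66×10^7 m/s.
The cyclotron period T = 2πm/(qB) = 1.43×10^-6 s is set by m, q, B alone.
Pitch = v∥·T = (1.66×10^7)(1.43×10^-6) = 23.8 m.

pitch ≈ 23.8 m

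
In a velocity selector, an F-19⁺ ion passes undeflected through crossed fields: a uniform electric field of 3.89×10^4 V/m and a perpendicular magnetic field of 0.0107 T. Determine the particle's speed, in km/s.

v ≈ 3640 km/s

For zero net force, qE = qvB, so v = E/B.
v = (3.89×10^4) / (0.0107) = 3.64×10^6 m/s.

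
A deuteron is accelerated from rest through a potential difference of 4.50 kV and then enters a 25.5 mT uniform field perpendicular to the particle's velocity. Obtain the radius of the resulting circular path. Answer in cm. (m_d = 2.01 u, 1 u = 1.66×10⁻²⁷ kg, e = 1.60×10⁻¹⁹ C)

r ≈ 53.7 cm

The kinetic energy gained is K = qV = (1×1.60×10^-19)(4500) = 7.20×10^-16 J.
v = √(2K/m) = 6.57×10^5 m/s.
r = mv/(qB) = (3.34×10^-27)(6.57×10^5) / [(1×1.60×10^-19)(0.0255)] = 0.537 m.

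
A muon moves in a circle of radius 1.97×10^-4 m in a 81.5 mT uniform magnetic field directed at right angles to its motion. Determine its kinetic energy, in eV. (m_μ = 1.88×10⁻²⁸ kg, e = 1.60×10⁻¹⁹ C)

v = qBr/m = (1×1.60×10^-19)(0.0815)(1.97×10^-4) / (1.88×10^-28) = 1.37×10^4 m/s.
K = ½mv² = 0.5·(1.88×10^-28)·(1.37×10^4)² = 1.76×10^-20 J = 0.110 eV.

K ≈ 0.110 eV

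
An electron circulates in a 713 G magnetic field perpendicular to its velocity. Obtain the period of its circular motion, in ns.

T ≈ 0.502 ns

The cyclotron period is independent of speed: T = 2πm/(qB).
T = 2π(9.11×10^-31) / [(1×1.60×10^-19)(0.0713)] = 5.02×10^-10 s.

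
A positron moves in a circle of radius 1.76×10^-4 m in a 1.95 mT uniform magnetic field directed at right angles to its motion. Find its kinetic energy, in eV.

K ≈ 0.0103 eV

v = qBr/m = (1×1.60×10^-19)(1.95×10^-3)(1.76×10^-4) / (9.11×10^-31) = 6.03×10^4 m/s.
K = ½mv² = 0.5·(9.11×10^-31)·(6.03×10^4)² = 1.65×10^-21 J = 0.0103 eV.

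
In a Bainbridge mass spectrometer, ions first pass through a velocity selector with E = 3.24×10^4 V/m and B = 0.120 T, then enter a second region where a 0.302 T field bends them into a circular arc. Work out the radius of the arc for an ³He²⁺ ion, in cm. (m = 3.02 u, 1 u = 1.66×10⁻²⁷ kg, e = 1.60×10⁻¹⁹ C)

r ≈ 1.40 cm

The selector passes v = E/B = 3.24×10^4/0.120 = 2.70×10^5 m/s.
In the deflection region, r = mv/(qB₂) = (5.01×10^-27)(2.70×10^5) / [(2×1.60×10^-19)(0.302)] = 0.0140 m.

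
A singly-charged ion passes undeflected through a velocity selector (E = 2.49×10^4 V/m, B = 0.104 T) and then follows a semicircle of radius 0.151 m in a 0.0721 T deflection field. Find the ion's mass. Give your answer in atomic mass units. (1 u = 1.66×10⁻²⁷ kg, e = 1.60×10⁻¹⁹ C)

m ≈ 4.38 u

v = E/B₁ = 2.39×10^5 m/s.
From r = mv/(qB₂), m = qB₂r/v = (1×1.60×10^-19)(0.0721)(0.151) / (2.39×10^5) = 7.28×10^-27 kg.
In atomic mass units: m = 7.28×10^-27 / 1.66×10^-27 = 4.38 u.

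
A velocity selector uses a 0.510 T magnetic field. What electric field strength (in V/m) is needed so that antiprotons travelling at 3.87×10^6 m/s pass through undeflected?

E ≈ 1.97×10^6 V/m

qE = qvB ⇒ E = vB = (3.87×10^6)(0.510) = 1.97×10^6 V/m.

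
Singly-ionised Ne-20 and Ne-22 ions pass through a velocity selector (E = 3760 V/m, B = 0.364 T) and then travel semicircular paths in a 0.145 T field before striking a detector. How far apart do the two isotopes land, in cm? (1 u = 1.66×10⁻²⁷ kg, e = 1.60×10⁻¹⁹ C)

Δd ≈ 0.296 cm

Both emerge at v = E/B₁ = 1.03×10^4 m/s.
r = mv/(qB₂), so r₁ = 0.01478 m and r₂ = 0.01626 m, giving Δr = 1.48×10^-3 m.
After a semicircle each ion lands a diameter 2r from the entry slit, so the separation is 2Δr = 2.96×10^-3 m.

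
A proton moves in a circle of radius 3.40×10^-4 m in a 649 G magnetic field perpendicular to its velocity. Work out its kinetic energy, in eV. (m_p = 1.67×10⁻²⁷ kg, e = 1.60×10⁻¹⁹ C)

K ≈ 0.0233 eV

v = qBr/m = (1×1.60×10^-19)(0.0649)(3.40×10^-4) / (1.67×10^-27) = 2110 m/s.
K = ½mv² = 0.5·(1.67×10^-27)·(2110)² = 3.73×10^-21 J = 0.0233 eV.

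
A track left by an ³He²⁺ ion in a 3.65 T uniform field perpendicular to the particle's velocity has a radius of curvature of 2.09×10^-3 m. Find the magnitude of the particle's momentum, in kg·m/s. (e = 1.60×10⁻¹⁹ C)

p ≈ 2.44×10^-21 kg·m/s

Since qvB = mv²/r, the momentum p = mv = qBr.
p = (2×1.60×10^-19)(3.65)(2.09×10^-3) = 2.44×10^-21 kg·m/s.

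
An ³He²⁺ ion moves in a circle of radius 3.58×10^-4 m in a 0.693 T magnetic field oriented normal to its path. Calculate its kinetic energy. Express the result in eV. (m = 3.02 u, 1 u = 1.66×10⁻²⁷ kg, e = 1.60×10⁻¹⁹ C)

K ≈ 3.93 eV

v = qBr/m = (2×1.60×10^-19)(0.693)(3.58×10^-4) / (5.01×10^-27) = 1.58×10^4 m/s.
K = ½mv² = 0.5·(5.01×10^-27)·(1.58×10^4)² = 6.29×10^-19 J = 3.93 eV.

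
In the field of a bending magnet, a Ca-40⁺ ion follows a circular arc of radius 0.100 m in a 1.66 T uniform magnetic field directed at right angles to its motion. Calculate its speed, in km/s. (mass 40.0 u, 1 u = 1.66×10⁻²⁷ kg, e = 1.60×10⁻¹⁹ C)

v ≈ 400 km/s

From qvB = mv²/r, v = qBr/m.
v = (1×1.60×10^-19)(1.66)(0.100) / (6.64×10^-26) = 4.00×10^5 m/s.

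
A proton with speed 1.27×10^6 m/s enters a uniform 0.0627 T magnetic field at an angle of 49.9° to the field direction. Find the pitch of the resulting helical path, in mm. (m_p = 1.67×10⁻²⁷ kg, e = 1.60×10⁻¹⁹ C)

The velocity component along B is v∥ = v cos49.9° = 8.18×10^5 m/s.
The cyclotron period T = 2πm/(qB) = 1.05×10^-6 s is set by m, q, B alone.
Pitch = v∥·T = (8.18×10^5)(1.05×10^-6) = 0.856 m.

pitch ≈ 856 mm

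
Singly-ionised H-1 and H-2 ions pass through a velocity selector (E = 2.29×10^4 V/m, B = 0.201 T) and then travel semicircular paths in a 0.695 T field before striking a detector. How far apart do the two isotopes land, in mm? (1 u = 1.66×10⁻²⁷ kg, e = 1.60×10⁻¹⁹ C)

Δd ≈ 3.40 mm

Both emerge at v = E/B₁ = 1.14×10^5 m/s.
r = mv/(qB₂), so r₁ = 1.70×10^-3 m and r₂ = 3.40×10^-3 m, giving Δr = 1.70×10^-3 m.
After a semicircle each ion lands a diameter 2r from the entry slit, so the separation is 2Δr = 3.40×10^-3 m.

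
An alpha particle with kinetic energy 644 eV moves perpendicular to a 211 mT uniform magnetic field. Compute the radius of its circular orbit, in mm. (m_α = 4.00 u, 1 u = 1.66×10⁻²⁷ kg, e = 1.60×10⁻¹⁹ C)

r ≈ 17.3 mm

Convert the energy: K = 644 eV = 1.03×10^-16 J.
v = √(2K/m) = √(2·1.03×10^-16/6.64×10^-27) = 1.76×10^5 m/s.
r = mv/(qB) = (6.64×10^-27)(1.76×10^5) / [(2×1.60×10^-19)(0.211)] = 0.0173 m.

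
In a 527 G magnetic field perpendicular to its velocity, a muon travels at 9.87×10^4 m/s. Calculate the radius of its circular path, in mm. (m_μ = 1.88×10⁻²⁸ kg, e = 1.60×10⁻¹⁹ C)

The magnetic force provides the centripetal force: qvB = mv²/r, so r = mv/(qB).
r = (1.88×10^-28 kg)(9.87×10^4 m/s) / [(1×1.60×10^-19 C)(0.0527 T)] = 2.20×10^-3 m.

r ≈ 2.20 mm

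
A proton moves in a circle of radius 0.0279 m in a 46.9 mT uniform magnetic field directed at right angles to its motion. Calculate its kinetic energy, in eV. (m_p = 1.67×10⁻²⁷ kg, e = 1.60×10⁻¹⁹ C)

v = qBr/m = (1×1.60×10^-19)(0.0469)(0.0279) / (1.67×10^-27) = 1.25×10^5 m/s.
K = ½mv² = 0.5·(1.67×10^-27)·(1.25×10^5)² = 1.31×10^-17 J = 82.0 eV.

K ≈ 82.0 eV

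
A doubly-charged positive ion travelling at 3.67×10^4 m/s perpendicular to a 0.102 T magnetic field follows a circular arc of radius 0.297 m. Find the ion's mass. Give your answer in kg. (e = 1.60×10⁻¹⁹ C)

qvB = mv²/r ⇒ m = qBr/v.
m = (2×1.60×10^-19)(0.102)(0.297) / (3.67×10^4) = 2.64×10^-25 kg.

m ≈ 2.64×10^-25 kg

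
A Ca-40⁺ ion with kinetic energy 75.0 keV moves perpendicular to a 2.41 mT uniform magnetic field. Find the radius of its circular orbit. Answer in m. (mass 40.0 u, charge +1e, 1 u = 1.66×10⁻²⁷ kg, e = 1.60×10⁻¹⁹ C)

Convert the energy: K = 75.0 keV = 1.20×10^-14 J.
v = √(2K/m) = √(2·1.20×10^-14/6.64×10^-26) = 6.01×10^5 m/s.
r = mv/(qB) = (6.64×10^-26)(6.01×10^5) / [(1×1.60×10^-19)(2.41×10^-3)] = 104 m.

r ≈ 104 m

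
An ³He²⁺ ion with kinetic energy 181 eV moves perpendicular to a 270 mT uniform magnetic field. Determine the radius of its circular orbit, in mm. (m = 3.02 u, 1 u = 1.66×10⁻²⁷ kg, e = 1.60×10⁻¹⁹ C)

Convert the energy: K = 181 eV = 2.90×10^-17 J.
v = √(2K/m) = √(2·2.90×10^-17/5.01×10^-27) = 1.07×10^5 m/s.
r = mv/(qB) = (5.01×10^-27)(1.07×10^5) / [(2×1.60×10^-19)(0.270)] = 6.24×10^-3 m.

r ≈ 6.24 mm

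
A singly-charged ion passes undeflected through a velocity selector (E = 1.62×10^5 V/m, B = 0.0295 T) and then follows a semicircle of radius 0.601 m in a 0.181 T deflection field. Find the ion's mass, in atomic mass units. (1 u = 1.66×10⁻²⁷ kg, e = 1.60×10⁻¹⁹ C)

v = E/B₁ = 5.49×10^6 m/s.
From r = mv/(qB₂), m = qB₂r/v = (1×1.60×10^-19)(0.181)(0.601) / (5.49×10^6) = 3.17×10^-27 kg.
In atomic mass units: m = 3.17×10^-27 / 1.66×10^-27 = 1.91 u.

m ≈ 1.91 u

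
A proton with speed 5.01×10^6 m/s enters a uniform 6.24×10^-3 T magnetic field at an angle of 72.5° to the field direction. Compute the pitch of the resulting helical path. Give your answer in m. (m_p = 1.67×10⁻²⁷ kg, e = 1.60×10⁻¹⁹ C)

The velocity component along B is v∥ = v cos72.5° = 1.51×10^6 m/s.
The cyclotron period T = 2πm/(qB) = 1.05×10^-5 s is set by m, q, B alone.
Pitch = v∥·T = (1.51×10^6)(1.05×10^-5) = 15.8 m.

pitch ≈ 15.8 m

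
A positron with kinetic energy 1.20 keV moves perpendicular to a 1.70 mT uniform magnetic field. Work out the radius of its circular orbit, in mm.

r ≈ 68.8 mm

Convert the energy: K = 1.20 keV = 1.92×10^-16 J.
v = √(2K/m) = √(2·1.92×10^-16/9.11×10^-31) = 2.05×10^7 m/s.
r = mv/(qB) = (9.11×10^-31)(2.05×10^7) / [(1×1.60×10^-19)(1.70×10^-3)] = 0.0688 m.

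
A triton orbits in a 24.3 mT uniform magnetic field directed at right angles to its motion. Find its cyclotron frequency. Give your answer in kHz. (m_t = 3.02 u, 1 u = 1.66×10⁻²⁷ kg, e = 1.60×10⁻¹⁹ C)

f = qB/(2πm) = (1×1.60×10^-19)(0.0243) / [2π(5.01×10^-27)] = 1.23×10^5 Hz.

f ≈ 123 kHz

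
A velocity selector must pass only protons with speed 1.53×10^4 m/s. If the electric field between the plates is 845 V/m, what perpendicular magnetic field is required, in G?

qE = qvB ⇒ B = E/v = (845) / (1.53×10^4) = 0.0552 T.

B ≈ 552 G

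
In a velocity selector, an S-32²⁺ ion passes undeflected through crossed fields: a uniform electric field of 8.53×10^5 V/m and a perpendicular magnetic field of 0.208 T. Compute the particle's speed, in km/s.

For zero net force, qE = qvB, so v = E/B.
v = (8.53×10^5) / (0.208) = 4.10×10^6 m/s.

v ≈ 4100 km/s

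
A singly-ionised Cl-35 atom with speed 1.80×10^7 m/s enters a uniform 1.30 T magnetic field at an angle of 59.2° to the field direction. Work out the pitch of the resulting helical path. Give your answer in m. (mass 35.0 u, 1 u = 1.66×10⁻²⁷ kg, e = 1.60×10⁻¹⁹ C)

The velocity component along B is v∥ = v cos59.2° = 9.22×10^6 m/s.
The cyclotron period T = 2πm/(qB) = 1.76×10^-6 s is set by m, q, B alone.
Pitch = v∥·T = (9.22×10^6)(1.76×10^-6) = 16.2 m.

pitch ≈ 16.2 m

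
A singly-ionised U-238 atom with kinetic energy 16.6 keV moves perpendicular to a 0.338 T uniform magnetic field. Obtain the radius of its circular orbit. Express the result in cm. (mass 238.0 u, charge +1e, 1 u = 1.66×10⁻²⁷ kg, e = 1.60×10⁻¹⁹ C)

Convert the energy: K = 16.6 keV = 2.66×10^-15 J.
v = √(2K/m) = √(2·2.66×10^-15/3.95×10^-25) = 1.16×10^5 m/s.
r = mv/(qB) = (3.95×10^-25)(1.16×10^5) / [(1×1.60×10^-19)(0.338)] = 0.847 m.

r ≈ 84.7 cm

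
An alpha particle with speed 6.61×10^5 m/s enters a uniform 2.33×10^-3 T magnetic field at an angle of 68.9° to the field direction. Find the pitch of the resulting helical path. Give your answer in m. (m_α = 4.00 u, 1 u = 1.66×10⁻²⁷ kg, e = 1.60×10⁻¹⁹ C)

The velocity component along B is v∥ = v cos68.9° = 2.38×10^5 m/s.
The cyclotron period T = 2πm/(qB) = 5.60×10^-5 s is set by m, q, B alone.
Pitch = v∥·T = (2.38×10^5)(5.60×10^-5) = 13.3 m.

pitch ≈ 13.3 m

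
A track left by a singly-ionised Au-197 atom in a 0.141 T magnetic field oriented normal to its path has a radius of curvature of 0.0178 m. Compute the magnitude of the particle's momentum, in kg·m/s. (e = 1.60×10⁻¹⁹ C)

p ≈ 4.02×10^-22 kg·m/s

Since qvB = mv²/r, the momentum p = mv = qBr.
p = (1×1.60×10^-19)(0.141)(0.0178) = 4.02×10^-22 kg·m/s.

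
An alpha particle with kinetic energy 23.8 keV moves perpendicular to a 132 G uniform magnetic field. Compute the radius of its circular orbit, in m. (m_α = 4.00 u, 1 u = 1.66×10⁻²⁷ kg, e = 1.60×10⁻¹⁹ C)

Convert the energy: K = 23.8 keV = 3.81×10^-15 J.
v = √(2K/m) = √(2·3.81×10^-15/6.64×10^-27) = 1.07×10^6 m/s.
r = mv/(qB) = (6.64×10^-27)(1.07×10^6) / [(2×1.60×10^-19)(0.0132)] = 1.68 m.

r ≈ 1.68 m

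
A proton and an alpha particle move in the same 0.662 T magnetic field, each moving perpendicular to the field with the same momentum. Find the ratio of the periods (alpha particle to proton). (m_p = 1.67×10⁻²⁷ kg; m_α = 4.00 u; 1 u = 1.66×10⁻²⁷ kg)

T = 2πm/(qB) is independent of speed, so T₂/T₁ = (m₂/q₂)/(m₁/q₁).
T_{alpha particle}/T_{proton} = (6.64×10^-27/2e) / (1.67×10^-27/1e) = 1.99.

ratio ≈ 1.99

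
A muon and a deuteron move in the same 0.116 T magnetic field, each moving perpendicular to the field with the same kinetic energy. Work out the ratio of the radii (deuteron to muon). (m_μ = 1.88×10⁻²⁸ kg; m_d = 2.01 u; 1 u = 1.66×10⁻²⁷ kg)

r = √(2mK)/(qB) ⇒ at equal K, r ∝ √m/q.
r_{deuteron}/r_{muon} = 4.21.

ratio ≈ 4.21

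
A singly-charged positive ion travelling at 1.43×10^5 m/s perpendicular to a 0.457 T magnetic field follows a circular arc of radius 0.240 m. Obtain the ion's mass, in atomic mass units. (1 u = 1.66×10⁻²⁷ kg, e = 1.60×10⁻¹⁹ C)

qvB = mv²/r ⇒ m = qBr/v.
m = (1×1.60×10^-19)(0.457)(0.240) / (1.43×10^5) = 1.23×10^-25 kg = 73.9 u.

m ≈ 73.9 u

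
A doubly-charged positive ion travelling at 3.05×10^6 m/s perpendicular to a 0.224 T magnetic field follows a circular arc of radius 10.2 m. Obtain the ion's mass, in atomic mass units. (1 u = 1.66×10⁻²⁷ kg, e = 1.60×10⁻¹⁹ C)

qvB = mv²/r ⇒ m = qBr/v.
m = (2×1.60×10^-19)(0.224)(10.2) / (3.05×10^6) = 2.40×10^-25 kg = 144 u.

m ≈ 144 u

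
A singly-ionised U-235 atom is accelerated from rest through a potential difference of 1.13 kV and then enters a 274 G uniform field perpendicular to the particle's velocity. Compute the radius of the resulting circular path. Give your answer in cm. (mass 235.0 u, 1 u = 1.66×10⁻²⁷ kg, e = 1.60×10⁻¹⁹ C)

The kinetic energy gained is K = qV = (1×1.60×10^-19)(1130) = 1.81×10^-16 J.
v = √(2K/m) = 3.04×10^4 m/s.
r = mv/(qB) = (3.90×10^-25)(3.04×10^4) / [(1×1.60×10^-19)(0.0274)] = 2.71 m.

r ≈ 271 cm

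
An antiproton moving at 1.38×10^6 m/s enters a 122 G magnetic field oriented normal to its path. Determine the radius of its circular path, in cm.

The magnetic force provides the centripetal force: qvB = mv²/r, so r = mv/(qB).
r = (1.67×10^-27 kg)(1.38×10^6 m/s) / [(1×1.60×10^-19 C)(0.0122 T)] = 1.18 m.

r ≈ 118 cm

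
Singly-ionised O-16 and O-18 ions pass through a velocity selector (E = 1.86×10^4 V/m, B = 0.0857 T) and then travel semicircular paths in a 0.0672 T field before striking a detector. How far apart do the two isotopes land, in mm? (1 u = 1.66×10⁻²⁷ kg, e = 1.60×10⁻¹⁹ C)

Both emerge at v = E/B₁ = 2.17×10^5 m/s.
r = mv/(qB₂), so r₁ = 0.5361 m and r₂ = 0.6031 m, giving Δr = 0.0670 m.
After a semicircle each ion lands a diameter 2r from the entry slit, so the separation is 2Δr = 0.134 m.

Δd ≈ 134 mm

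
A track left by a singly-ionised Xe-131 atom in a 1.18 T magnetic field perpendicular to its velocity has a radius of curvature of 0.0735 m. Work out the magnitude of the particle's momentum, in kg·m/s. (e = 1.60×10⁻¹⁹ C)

Since qvB = mv²/r, the momentum p = mv = qBr.
p = (1×1.60×10^-19)(1.18)(0.0735) = 1.39×10^-20 kg·m/s.

p ≈ 1.39×10^-20 kg·m/s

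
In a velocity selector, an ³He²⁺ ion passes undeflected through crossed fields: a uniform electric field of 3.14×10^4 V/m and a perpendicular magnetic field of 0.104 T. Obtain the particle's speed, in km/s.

v ≈ 302 km/s

For zero net force, qE = qvB, so v = E/B.
v = (3.14×10^4) / (0.104) = 3.02×10^5 m/s.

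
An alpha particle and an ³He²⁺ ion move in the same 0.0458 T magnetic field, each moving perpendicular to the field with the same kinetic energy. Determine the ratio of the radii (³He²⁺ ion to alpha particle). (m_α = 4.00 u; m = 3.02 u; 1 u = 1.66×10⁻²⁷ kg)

r = √(2mK)/(qB) ⇒ at equal K, r ∝ √m/q.
r_{³He²⁺ ion}/r_{alpha particle} = 0.869.

ratio ≈ 0.869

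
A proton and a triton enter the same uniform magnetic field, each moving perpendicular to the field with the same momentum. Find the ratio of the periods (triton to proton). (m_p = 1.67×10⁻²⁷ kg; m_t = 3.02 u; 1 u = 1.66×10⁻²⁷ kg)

T = 2πm/(qB) is independent of speed, so T₂/T₁ = (m₂/q₂)/(m₁/q₁).
T_{triton}/T_{proton} = (5.01×10^-27/1e) / (1.67×10^-27/1e) = 3.00.

ratio ≈ 3.00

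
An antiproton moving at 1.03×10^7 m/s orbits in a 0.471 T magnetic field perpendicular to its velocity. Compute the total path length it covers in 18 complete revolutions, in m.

L ≈ 25.8 m

r = mv/(qB) = 0.228 m, so one revolution covers 2πr = 1.43 m.
In 18 revolutions: L = 18·2πr = 25.8 m.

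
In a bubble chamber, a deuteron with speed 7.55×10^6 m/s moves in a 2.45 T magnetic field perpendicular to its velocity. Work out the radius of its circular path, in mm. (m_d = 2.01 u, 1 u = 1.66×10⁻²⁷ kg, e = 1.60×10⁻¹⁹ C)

The magnetic force provides the centripetal force: qvB = mv²/r, so r = mv/(qB).
r = (3.34×10^-27 kg)(7.55×10^6 m/s) / [(1×1.60×10^-19 C)(2.45 T)] = 0.0643 m.

r ≈ 64.3 mm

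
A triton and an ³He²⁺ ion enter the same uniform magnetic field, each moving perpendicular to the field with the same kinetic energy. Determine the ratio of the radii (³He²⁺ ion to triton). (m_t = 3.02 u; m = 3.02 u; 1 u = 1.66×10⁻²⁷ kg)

r = √(2mK)/(qB) ⇒ at equal K, r ∝ √m/q.
r_{³He²⁺ ion}/r_{triton} = 0.500.

ratio ≈ 0.500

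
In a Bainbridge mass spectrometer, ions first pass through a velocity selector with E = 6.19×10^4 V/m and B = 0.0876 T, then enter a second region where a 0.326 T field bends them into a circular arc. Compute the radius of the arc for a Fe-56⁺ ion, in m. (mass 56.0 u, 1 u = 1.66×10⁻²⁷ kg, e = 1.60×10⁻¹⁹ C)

The selector passes v = E/B = 6.19×10^4/0.0876 = 7.07×10^5 m/s.
In the deflection region, r = mv/(qB₂) = (9.30×10^-26)(7.07×10^5) / [(1×1.60×10^-19)(0.326)] = 1.26 m.

r ≈ 1.26 m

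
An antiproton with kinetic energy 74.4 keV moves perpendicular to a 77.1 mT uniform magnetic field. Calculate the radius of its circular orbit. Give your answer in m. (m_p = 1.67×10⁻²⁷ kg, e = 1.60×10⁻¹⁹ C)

Convert the energy: K = 74.4 keV = 1.19×10^-14 J.
v = √(2K/m) = √(2·1.19×10^-14/1.67×10^-27) = 3.78×10^6 m/s.
r = mv/(qB) = (1.67×10^-27)(3.78×10^6) / [(1×1.60×10^-19)(0.0771)] = 0.511 m.

r ≈ 0.511 m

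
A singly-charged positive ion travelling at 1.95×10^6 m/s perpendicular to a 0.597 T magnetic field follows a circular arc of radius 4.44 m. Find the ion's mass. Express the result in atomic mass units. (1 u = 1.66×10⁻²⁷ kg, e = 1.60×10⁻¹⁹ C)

qvB = mv²/r ⇒ m = qBr/v.
m = (1×1.60×10^-19)(0.597)(4.44) / (1.95×10^6) = 2.17×10^-25 kg = 131 u.

m ≈ 131 u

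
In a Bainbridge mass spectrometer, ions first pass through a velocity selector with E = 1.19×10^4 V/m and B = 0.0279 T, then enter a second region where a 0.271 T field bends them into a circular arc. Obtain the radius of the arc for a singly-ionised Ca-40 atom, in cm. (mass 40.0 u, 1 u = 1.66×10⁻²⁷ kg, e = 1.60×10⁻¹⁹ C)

r ≈ 65.3 cm

The selector passes v = E/B = 1.19×10^4/0.0279 = 4.27×10^5 m/s.
In the deflection region, r = mv/(qB₂) = (6.64×10^-26)(4.27×10^5) / [(1×1.60×10^-19)(0.271)] = 0.653 m.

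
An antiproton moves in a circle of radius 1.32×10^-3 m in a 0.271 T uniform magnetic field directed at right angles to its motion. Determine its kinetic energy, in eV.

v = qBr/m = (1×1.60×10^-19)(0.271)(1.32×10^-3) / (1.67×10^-27) = 3.43×10^4 m/s.
K = ½mv² = 0.5·(1.67×10^-27)·(3.43×10^4)² = 9.81×10^-19 J = 6.13 eV.

K ≈ 6.13 eV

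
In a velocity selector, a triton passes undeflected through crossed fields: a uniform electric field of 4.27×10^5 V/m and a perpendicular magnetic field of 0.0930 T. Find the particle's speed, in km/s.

For zero net force, qE = qvB, so v = E/B.
v = (4.27×10^5) / (0.0930) = 4.59×10^6 m/s.

v ≈ 4590 km/s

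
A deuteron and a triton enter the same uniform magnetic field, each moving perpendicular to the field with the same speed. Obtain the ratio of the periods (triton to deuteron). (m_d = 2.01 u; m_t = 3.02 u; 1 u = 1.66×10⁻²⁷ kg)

T = 2πm/(qB) is independent of speed, so T₂/T₁ = (m₂/q₂)/(m₁/q₁).
T_{triton}/T_{deuteron} = (5.01×10^-27/1e) / (3.34×10^-27/1e) = 1.50.

ratio ≈ 1.50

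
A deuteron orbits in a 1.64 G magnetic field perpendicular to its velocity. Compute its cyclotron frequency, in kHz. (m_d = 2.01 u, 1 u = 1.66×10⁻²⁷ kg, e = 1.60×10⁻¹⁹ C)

f = qB/(2πm) = (1×1.60×10^-19)(1.64×10^-4) / [2π(3.34×10^-27)] = 1250 Hz.

f ≈ 1.25 kHz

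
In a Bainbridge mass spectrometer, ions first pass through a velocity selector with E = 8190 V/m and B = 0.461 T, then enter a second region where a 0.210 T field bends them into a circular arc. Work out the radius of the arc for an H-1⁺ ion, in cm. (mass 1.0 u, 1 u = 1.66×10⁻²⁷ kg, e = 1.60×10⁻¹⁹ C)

r ≈ 0.0878 cm

The selector passes v = E/B = 8190/0.461 = 1.78×10^4 m/s.
In the deflection region, r = mv/(qB₂) = (1.66×10^-27)(1.78×10^4) / [(1×1.60×10^-19)(0.210)] = 8.78×10^-4 m.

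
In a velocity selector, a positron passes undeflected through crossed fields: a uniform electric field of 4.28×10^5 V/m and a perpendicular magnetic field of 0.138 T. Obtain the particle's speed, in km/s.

For zero net force, qE = qvB, so v = E/B.
v = (4.28×10^5) / (0.138) = 3.10×10^6 m/s.

v ≈ 3100 km/s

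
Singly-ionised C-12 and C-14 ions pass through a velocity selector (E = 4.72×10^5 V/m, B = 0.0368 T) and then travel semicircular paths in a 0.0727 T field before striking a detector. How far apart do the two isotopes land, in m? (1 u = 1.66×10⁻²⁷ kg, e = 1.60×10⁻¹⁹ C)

Δd ≈ 7.32 m

Both emerge at v = E/B₁ = 1.28×10^7 m/s.
r = mv/(qB₂), so r₁ = 21.96 m and r₂ = 25.63 m, giving Δr = 3.66 m.
After a semicircle each ion lands a diameter 2r from the entry slit, so the separation is 2Δr = 7.32 m.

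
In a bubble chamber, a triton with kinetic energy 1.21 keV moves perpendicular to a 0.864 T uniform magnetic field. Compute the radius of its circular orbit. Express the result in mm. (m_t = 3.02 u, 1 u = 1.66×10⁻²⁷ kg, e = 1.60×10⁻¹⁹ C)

r ≈ 10.1 mm

Convert the energy: K = 1.21 keV = 1.94×10^-16 J.
v = √(2K/m) = √(2·1.94×10^-16/5.01×10^-27) = 2.78×10^5 m/s.
r = mv/(qB) = (5.01×10^-27)(2.78×10^5) / [(1×1.60×10^-19)(0.864)] = 0.0101 m.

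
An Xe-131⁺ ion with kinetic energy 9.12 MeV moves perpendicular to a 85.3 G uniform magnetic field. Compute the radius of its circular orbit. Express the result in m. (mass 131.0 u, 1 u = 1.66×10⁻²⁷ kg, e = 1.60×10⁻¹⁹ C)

Convert the energy: K = 9.12 MeV = 1.46×10^-12 J.
v = √(2K/m) = √(2·1.46×10^-12/2.17×10^-25) = 3.66×10^6 m/s.
r = mv/(qB) = (2.17×10^-25)(3.66×10^6) / [(1×1.60×10^-19)(8.53×10^-3)] = 584 m.

r ≈ 584 m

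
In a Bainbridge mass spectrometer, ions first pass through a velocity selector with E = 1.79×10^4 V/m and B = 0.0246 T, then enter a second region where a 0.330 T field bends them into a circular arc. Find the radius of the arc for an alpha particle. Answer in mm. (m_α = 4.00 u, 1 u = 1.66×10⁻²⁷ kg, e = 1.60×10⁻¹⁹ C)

The selector passes v = E/B = 1.79×10^4/0.0246 = 7.28×10^5 m/s.
In the deflection region, r = mv/(qB₂) = (6.64×10^-27)(7.28×10^5) / [(2×1.60×10^-19)(0.330)] = 0.0458 m.

r ≈ 45.8 mm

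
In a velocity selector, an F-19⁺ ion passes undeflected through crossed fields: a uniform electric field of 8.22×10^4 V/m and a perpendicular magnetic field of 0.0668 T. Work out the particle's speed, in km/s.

For zero net force, qE = qvB, so v = E/B.
v = (8.22×10^4) / (0.0668) = 1.23×10^6 m/s.

v ≈ 1230 km/s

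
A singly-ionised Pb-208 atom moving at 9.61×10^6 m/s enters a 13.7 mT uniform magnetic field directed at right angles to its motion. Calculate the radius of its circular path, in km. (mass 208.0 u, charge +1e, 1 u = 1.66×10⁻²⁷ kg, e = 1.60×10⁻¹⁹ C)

r ≈ 1.51 km

The magnetic force provides the centripetal force: qvB = mv²/r, so r = mv/(qB).
r = (3.45×10^-25 kg)(9.61×10^6 m/s) / [(1×1.60×10^-19 C)(0.0137 T)] = 1510 m.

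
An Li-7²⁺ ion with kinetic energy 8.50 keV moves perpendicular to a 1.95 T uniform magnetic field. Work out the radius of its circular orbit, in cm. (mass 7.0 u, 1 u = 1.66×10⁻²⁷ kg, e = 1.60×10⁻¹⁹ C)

r ≈ 0.901 cm

Convert the energy: K = 8.50 keV = 1.36×10^-15 J.
v = √(2K/m) = √(2·1.36×10^-15/1.16×10^-26) = 4.84×10^5 m/s.
r = mv/(qB) = (1.16×10^-26)(4.84×10^5) / [(2×1.60×10^-19)(1.95)] = 9.01×10^-3 m.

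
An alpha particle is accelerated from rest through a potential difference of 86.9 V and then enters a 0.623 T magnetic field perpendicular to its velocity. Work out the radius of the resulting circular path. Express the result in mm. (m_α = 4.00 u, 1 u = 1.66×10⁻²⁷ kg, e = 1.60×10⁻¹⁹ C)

r ≈ 3.05 mm

The kinetic energy gained is K = qV = (2×1.60×10^-19)(86.9) = 2.78×10^-17 J.
v = √(2K/m) = 9.15×10^4 m/s.
r = mv/(qB) = (6.64×10^-27)(9.15×10^4) / [(2×1.60×10^-19)(0.623)] = 3.05×10^-3 m.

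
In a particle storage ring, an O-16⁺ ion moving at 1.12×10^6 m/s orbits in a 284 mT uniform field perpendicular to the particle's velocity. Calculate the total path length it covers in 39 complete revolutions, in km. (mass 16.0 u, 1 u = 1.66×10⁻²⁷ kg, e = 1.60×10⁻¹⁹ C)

L ≈ 0.160 km

r = mv/(qB) = 0.655 m, so one revolution covers 2πr = 4.11 m.
In 39 revolutions: L = 39·2πr = 160 m.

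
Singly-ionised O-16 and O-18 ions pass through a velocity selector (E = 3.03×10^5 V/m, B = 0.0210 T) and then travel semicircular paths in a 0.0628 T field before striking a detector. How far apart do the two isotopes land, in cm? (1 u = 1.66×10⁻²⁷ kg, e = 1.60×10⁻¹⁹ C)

Δd ≈ 953 cm

Both emerge at v = E/B₁ = 1.44×10^7 m/s.
r = mv/(qB₂), so r₁ = 38.14 m and r₂ = 42.91 m, giving Δr = 4.77 m.
After a semicircle each ion lands a diameter 2r from the entry slit, so the separation is 2Δr = 9.53 m.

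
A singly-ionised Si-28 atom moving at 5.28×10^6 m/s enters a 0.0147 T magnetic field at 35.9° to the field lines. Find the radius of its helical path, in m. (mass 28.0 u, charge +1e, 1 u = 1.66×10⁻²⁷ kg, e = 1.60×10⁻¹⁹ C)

r ≈ 61.2 m

Only the perpendicular component v⊥ = v sin35.9° = 3.10×10^6 m/s is bent by the field.
r = m v⊥ /(qB) = (4.65×10^-26)(3.10×10^6) / [(1×1.60×10^-19)(0.0147)] = 61.2 m.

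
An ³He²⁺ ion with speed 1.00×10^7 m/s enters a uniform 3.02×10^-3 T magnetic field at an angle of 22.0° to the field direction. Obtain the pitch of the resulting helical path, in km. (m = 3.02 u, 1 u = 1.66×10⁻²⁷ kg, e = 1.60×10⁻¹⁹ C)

The velocity component along B is v∥ = v cos22.0° = 9.27×10^6 m/s.
The cyclotron period T = 2πm/(qB) = 3.26×10^-5 s is set by m, q, B alone.
Pitch = v∥·T = (9.27×10^6)(3.26×10^-5) = 302 m.

pitch ≈ 0.302 km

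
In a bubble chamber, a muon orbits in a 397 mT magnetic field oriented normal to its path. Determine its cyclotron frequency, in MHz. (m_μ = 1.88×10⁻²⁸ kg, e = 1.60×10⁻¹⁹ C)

f = qB/(2πm) = (1×1.60×10^-19)(0.397) / [2π(1.88×10^-28)] = 5.38×10^7 Hz.

f ≈ 53.8 MHz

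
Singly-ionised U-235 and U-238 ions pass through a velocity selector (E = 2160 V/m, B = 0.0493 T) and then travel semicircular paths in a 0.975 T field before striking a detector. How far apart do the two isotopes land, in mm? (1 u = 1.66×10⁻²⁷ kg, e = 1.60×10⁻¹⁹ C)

Both emerge at v = E/B₁ = 4.38×10^4 m/s.
r = mv/(qB₂), so r₁ = 0.10956 m and r₂ = 0.11096 m, giving Δr = 1.40×10^-3 m.
After a semicircle each ion lands a diameter 2r from the entry slit, so the separation is 2Δr = 2.80×10^-3 m.

Δd ≈ 2.80 mm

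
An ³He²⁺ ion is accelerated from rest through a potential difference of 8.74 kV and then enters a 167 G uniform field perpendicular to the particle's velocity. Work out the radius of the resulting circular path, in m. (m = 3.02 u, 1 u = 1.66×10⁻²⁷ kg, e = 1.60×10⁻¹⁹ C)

The kinetic energy gained is K = qV = (2×1.60×10^-19)(8740) = 2.80×10^-15 J.
v = √(2K/m) = 1.06×10^6 m/s.
r = mv/(qB) = (5.01×10^-27)(1.06×10^6) / [(2×1.60×10^-19)(0.0167)] = 0.991 m.

r ≈ 0.991 m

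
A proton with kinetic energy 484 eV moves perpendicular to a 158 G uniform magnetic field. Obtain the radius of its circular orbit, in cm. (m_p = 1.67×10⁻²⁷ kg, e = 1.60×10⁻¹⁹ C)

Convert the energy: K = 484 eV = 7.74×10^-17 J.
v = √(2K/m) = √(2·7.74×10^-17/1.67×10^-27) = 3.05×10^5 m/s.
r = mv/(qB) = (1.67×10^-27)(3.05×10^5) / [(1×1.60×10^-19)(0.0158)] = 0.201 m.

r ≈ 20.1 cm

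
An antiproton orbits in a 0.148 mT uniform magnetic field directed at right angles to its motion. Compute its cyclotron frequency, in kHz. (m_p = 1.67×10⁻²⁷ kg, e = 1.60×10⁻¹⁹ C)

f ≈ 2.26 kHz

f = qB/(2πm) = (1×1.60×10^-19)(1.48×10^-4) / [2π(1.67×10^-27)] = 2260 Hz.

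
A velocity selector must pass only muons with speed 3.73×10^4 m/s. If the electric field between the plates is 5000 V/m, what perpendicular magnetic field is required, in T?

B ≈ 0.134 T

qE = qvB ⇒ B = E/v = (5000) / (3.73×10^4) = 0.134 T.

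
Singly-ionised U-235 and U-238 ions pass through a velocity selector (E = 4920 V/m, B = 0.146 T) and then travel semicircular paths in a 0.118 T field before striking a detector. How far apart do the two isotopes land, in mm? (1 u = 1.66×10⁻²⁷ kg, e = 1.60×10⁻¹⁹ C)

Both emerge at v = E/B₁ = 3.37×10^4 m/s.
r = mv/(qB₂), so r₁ = 0.69628 m and r₂ = 0.70517 m, giving Δr = 8.89×10^-3 m.
After a semicircle each ion lands a diameter 2r from the entry slit, so the separation is 2Δr = 0.0178 m.

Δd ≈ 17.8 mm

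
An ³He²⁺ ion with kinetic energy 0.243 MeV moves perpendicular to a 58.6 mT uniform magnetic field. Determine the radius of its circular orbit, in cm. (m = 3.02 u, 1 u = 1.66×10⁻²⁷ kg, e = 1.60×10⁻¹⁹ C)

Convert the energy: K = 0.243 MeV = 3.89×10^-14 J.
v = √(2K/m) = √(2·3.89×10^-14/5.01×10^-27) = 3.94×10^6 m/s.
r = mv/(qB) = (5.01×10^-27)(3.94×10^6) / [(2×1.60×10^-19)(0.0586)] = 1.05 m.

r ≈ 105 cm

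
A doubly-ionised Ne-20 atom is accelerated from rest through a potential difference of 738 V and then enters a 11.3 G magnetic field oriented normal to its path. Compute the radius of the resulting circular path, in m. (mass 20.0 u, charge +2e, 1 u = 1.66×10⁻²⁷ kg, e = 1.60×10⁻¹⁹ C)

The kinetic energy gained is K = qV = (2×1.60×10^-19)(738) = 2.36×10^-16 J.
v = √(2K/m) = 1.19×10^5 m/s.
r = mv/(qB) = (3.32×10^-26)(1.19×10^5) / [(2×1.60×10^-19)(1.13×10^-3)] = 11.0 m.

r ≈ 11.0 m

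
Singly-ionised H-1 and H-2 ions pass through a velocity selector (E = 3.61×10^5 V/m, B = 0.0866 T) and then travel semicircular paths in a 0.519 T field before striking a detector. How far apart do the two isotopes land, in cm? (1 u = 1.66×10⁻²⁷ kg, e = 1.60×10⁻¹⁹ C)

Δd ≈ 16.7 cm

Both emerge at v = E/B₁ = 4.17×10^6 m/s.
r = mv/(qB₂), so r₁ = 0.08333 m and r₂ = 0.1667 m, giving Δr = 0.0833 m.
After a semicircle each ion lands a diameter 2r from the entry slit, so the separation is 2Δr = 0.167 m.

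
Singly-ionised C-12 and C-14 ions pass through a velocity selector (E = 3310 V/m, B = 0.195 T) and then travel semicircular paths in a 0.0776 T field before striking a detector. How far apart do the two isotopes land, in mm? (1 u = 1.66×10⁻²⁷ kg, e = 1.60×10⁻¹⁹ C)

Both emerge at v = E/B₁ = 1.70×10^4 m/s.
r = mv/(qB₂), so r₁ = 0.02723 m and r₂ = 0.03177 m, giving Δr = 4.54×10^-3 m.
After a semicircle each ion lands a diameter 2r from the entry slit, so the separation is 2Δr = 9.08×10^-3 m.

Δd ≈ 9.08 mm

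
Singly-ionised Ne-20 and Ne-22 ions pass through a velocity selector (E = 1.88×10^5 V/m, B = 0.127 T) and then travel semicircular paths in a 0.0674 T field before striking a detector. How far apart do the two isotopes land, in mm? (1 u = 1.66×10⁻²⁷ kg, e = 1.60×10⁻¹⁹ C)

Δd ≈ 911 mm

Both emerge at v = E/B₁ = 1.48×10^6 m/s.
r = mv/(qB₂), so r₁ = 4.557 m and r₂ = 5.013 m, giving Δr = 0.456 m.
After a semicircle each ion lands a diameter 2r from the entry slit, so the separation is 2Δr = 0.911 m.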